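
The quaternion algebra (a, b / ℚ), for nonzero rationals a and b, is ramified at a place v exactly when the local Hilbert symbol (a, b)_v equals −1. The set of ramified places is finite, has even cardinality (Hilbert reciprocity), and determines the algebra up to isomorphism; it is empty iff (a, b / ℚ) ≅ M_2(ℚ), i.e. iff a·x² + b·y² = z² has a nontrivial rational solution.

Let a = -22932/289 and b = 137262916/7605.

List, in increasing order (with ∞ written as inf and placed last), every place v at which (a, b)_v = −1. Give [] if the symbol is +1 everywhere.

Mod squares: a ≡ -13, b ≡ 3501605. Check v ∈ {∞, 2, 3, 5, 7, 13, 17, 19, 29, 31, 41}.
v=2: v_2(a)=2, v_2(b)=2; units ≡ 3, 5 (mod 8); ε·ε+αω+βω = 1·0+2·1+2·1 ≡ 0  ⇒  (a,b)_2 = +1.
v=29: a=29^0·(≡22), b=29^1·(≡8) mod 29; (22|29)=+1, (8|29)=-1; (−1)^{0·1·14}·(+1)^1·(-1)^0 = +1.
v=19: a=19^0·(≡5), b=19^1·(≡14) mod 19; (5|19)=+1, (14|19)=-1; (−1)^{0·1·9}·(+1)^1·(-1)^0 = +1.
v=3: a=3^2·(≡2), b=3^-2·(≡2) mod 3; (2|3)=-1, (2|3)=-1; (−1)^{2·-2·1}·(-1)^-2·(-1)^2 = +1.
v=13: a=13^1·(≡10), b=13^-2·(≡4) mod 13; (10|13)=+1, (4|13)=+1; (−1)^{1·-2·6}·(+1)^-2·(+1)^1 = +1.
v=17: a=17^-2·(≡1), b=17^0·(≡9) mod 17; (1|17)=+1, (9|17)=+1; (−1)^{-2·0·8}·(+1)^0·(+1)^-2 = +1.
v=∞: -13 < 0 and 3501605 > 0  ⇒  (a,b)_∞ = +1.
v=5: a=5^0·(≡2), b=5^-1·(≡1) mod 5; (2|5)=-1, (1|5)=+1; (−1)^{0·-1·2}·(-1)^-1·(+1)^0 = -1.
v=31: a=31^0·(≡7), b=31^1·(≡23) mod 31; (7|31)=+1, (23|31)=-1; (−1)^{0·1·15}·(+1)^1·(-1)^0 = +1.
v=7: a=7^2·(≡4), b=7^2·(≡1) mod 7; (4|7)=+1, (1|7)=+1; (−1)^{2·2·3}·(+1)^2·(+1)^2 = +1.
v=41: a=41^0·(≡14), b=41^1·(≡40) mod 41; (14|41)=-1, (40|41)=+1; (−1)^{0·1·20}·(-1)^1·(+1)^0 = -1.
|Ram(-13, 3501605)| = 2, even; anisotropic at {5, 41}.

[5, 41]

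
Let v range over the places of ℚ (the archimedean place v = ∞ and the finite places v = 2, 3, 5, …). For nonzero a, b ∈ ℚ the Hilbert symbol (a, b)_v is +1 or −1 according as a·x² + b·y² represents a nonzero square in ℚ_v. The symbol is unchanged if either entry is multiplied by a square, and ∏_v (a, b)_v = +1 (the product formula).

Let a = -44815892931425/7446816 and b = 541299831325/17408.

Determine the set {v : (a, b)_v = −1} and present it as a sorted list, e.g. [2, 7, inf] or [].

(a, b) ≡ (-249458, 4301) mod (ℚ^×)²; places V = {2, 3, 5, 7, 11, 13, 17, 23, 29, ∞}.
(a,b)_3: α=-4, u≡1; β=0, v≡2 (mod 3); (1|3)=+1, (2|3)=-1; sign (−1)^0·+1^0·-1^-4 = +1.
(a,b)_∞: sgn(-249458)=−, sgn(4301)=+, so +1.
(a,b)_29: α=3, u≡12; β=4, v≡20 (mod 29); (12|29)=-1, (20|29)=+1; sign (−1)^0·-1^4·+1^3 = +1.
(a,b)_7: α=4, u≡1; β=0, v≡6 (mod 7); (1|7)=+1, (6|7)=-1; sign (−1)^0·+1^0·-1^4 = +1.
(a,b)_2: α=-5, β=-10; u≡7, v≡5 (mod 8); ε(u)ε(v)=1·0, αω(v)=-5·1, βω(u)=-10·0; sum ≡ 1  ⇒  -1.
(a,b)_17: α=-1, u≡11; β=-1, v≡15 (mod 17); (11|17)=-1, (15|17)=+1; sign (−1)^0·-1^-1·+1^-1 = -1.
(a,b)_23: α=1, u≡15; β=1, v≡16 (mod 23); (15|23)=-1, (16|23)=+1; sign (−1)^1·-1^1·+1^1 = +1.
(a,b)_13: α=-2, u≡3; β=0, v≡6 (mod 13); (3|13)=+1, (6|13)=-1; sign (−1)^0·+1^0·-1^-2 = +1.
(a,b)_11: α=3, u≡5; β=3, v≡7 (mod 11); (5|11)=+1, (7|11)=-1; sign (−1)^1·+1^3·-1^3 = +1.
(a,b)_5: α=2, u≡3; β=2, v≡1 (mod 5); (3|5)=-1, (1|5)=+1; sign (−1)^0·-1^2·+1^2 = +1.
Ram(-249458, 4301) = {2, 17}; no ℚ_2-point on the conic.

[2, 17]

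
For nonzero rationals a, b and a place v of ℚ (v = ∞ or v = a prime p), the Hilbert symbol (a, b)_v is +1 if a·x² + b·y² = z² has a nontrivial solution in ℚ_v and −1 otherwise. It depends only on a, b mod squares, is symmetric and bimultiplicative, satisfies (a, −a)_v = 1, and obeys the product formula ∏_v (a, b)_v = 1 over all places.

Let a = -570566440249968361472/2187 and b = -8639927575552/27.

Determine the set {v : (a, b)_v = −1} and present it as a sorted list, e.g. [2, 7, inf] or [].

(a, b) ≡ (-24531, -518259) mod (ℚ^×)²; places V = {2, 3, 7, 13, 17, 23, 29, 37, ∞}.
(a,b)_17: α=3, u≡4; β=2, v≡3 (mod 17); (4|17)=+1, (3|17)=-1; sign (−1)^0·+1^2·-1^3 = -1.
(a,b)_3: α=-7, u≡1; β=-3, v≡2 (mod 3); (1|3)=+1, (2|3)=-1; sign (−1)^1·+1^-3·-1^-7 = +1.
(a,b)_2: α=16, β=10; u≡5, v≡5 (mod 8); ε(u)ε(v)=0·0, αω(v)=16·1, βω(u)=10·1; sum ≡ 0  ⇒  +1.
(a,b)_29: α=2, u≡18; β=1, v≡9 (mod 29); (18|29)=-1, (9|29)=+1; sign (−1)^0·-1^1·+1^2 = -1.
(a,b)_37: α=1, u≡27; β=1, v≡36 (mod 37); (27|37)=+1, (36|37)=+1; sign (−1)^0·+1^1·+1^1 = +1.
(a,b)_7: α=2, u≡4; β=1, v≡2 (mod 7); (4|7)=+1, (2|7)=+1; sign (−1)^0·+1^1·+1^2 = +1.
(a,b)_∞: sgn(-24531)=−, sgn(-518259)=−, so -1.
(a,b)_13: α=3, u≡5; β=2, v≡3 (mod 13); (5|13)=-1, (3|13)=+1; sign (−1)^0·-1^2·+1^3 = +1.
(a,b)_23: α=2, u≡5; β=1, v≡15 (mod 23); (5|23)=-1, (15|23)=-1; sign (−1)^0·-1^1·-1^2 = -1.
|Ram(-24531, -518259)| = 4, even; anisotropic at {17, 23, 29, ∞}.

[17, 23, 29, inf]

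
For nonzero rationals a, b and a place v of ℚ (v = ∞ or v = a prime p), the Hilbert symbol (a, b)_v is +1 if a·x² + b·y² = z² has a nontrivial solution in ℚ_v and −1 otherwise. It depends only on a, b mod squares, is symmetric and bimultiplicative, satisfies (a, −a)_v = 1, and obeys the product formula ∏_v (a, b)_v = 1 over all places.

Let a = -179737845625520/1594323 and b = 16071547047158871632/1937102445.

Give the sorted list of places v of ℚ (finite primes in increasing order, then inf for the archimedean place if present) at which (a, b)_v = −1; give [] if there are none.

[13, 17]

(a, b) ≡ (-5865, 10465) mod (ℚ^×)²; places V = {2, 3, 5, 7, 13, 17, 23, ∞}.
(a,b)_23: α=1, u≡7; β=1, v≡2 (mod 23); (7|23)=-1, (2|23)=+1; sign (−1)^1·-1^1·+1^1 = +1.
(a,b)_3: α=-13, u≡1; β=-18, v≡1 (mod 3); (1|3)=+1, (1|3)=+1; sign (−1)^0·+1^-18·+1^-13 = +1.
(a,b)_∞: sgn(-5865)=−, sgn(10465)=+, so +1.
(a,b)_13: α=2, u≡2; β=3, v≡10 (mod 13); (2|13)=-1, (10|13)=+1; sign (−1)^0·-1^3·+1^2 = -1.
(a,b)_5: α=1, u≡2; β=-1, v≡3 (mod 5); (2|5)=-1, (3|5)=-1; sign (−1)^0·-1^-1·-1^1 = +1.
(a,b)_2: α=4, β=4; u≡7, v≡1 (mod 8); ε(u)ε(v)=1·0, αω(v)=4·0, βω(u)=4·0; sum ≡ 0  ⇒  +1.
(a,b)_17: α=3, u≡3; β=6, v≡14 (mod 17); (3|17)=-1, (14|17)=-1; sign (−1)^0·-1^6·-1^3 = -1.
(a,b)_7: α=6, u≡2; β=7, v≡2 (mod 7); (2|7)=+1, (2|7)=+1; sign (−1)^0·+1^7·+1^6 = +1.
|Ram(-5865, 10465)| = 2, even; anisotropic at {13, 17}.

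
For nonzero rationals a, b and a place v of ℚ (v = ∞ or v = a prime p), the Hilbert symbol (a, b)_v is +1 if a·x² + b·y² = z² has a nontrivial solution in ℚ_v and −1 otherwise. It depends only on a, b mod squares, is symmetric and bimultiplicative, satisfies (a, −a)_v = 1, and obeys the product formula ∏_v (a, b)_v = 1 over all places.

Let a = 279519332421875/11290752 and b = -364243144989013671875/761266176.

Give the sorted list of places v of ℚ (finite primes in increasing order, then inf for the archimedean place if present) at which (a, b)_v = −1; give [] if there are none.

Mod squares: a ≡ 598, b ≡ -11730. Check v ∈ {∞, 2, 3, 5, 7, 11, 13, 17, 23}.
v=3: a=3^-6·(≡1), b=3^-1·(≡2) mod 3; (1|3)=+1, (2|3)=-1; (−1)^{-6·-1·1}·(+1)^-1·(-1)^-6 = +1.
v=13: a=13^3·(≡8), b=13^2·(≡10) mod 13; (8|13)=-1, (10|13)=+1; (−1)^{3·2·6}·(-1)^2·(+1)^3 = +1.
v=11: a=11^-2·(≡4), b=11^-2·(≡2) mod 11; (4|11)=+1, (2|11)=-1; (−1)^{-2·-2·5}·(+1)^-2·(-1)^-2 = +1.
v=5: a=5^8·(≡3), b=5^19·(≡4) mod 5; (3|5)=-1, (4|5)=+1; (−1)^{8·19·2}·(-1)^19·(+1)^8 = -1.
v=7: a=7^2·(≡3), b=7^0·(≡4) mod 7; (3|7)=-1, (4|7)=+1; (−1)^{2·0·3}·(-1)^0·(+1)^2 = +1.
v=23: a=23^1·(≡6), b=23^1·(≡10) mod 23; (6|23)=+1, (10|23)=-1; (−1)^{1·1·11}·(+1)^1·(-1)^1 = +1.
v=∞: 598 > 0 and -11730 < 0  ⇒  (a,b)_∞ = +1.
v=17: a=17^2·(≡10), b=17^3·(≡14) mod 17; (10|17)=-1, (14|17)=-1; (−1)^{2·3·8}·(-1)^3·(-1)^2 = -1.
v=2: v_2(a)=-7, v_2(b)=-21; units ≡ 3, 7 (mod 8); ε·ε+αω+βω = 1·1+-7·0+-21·1 ≡ 0  ⇒  (a,b)_2 = +1.
|Ram(598, -11730)| = 2, even; anisotropic at {5, 17}.

[5, 17]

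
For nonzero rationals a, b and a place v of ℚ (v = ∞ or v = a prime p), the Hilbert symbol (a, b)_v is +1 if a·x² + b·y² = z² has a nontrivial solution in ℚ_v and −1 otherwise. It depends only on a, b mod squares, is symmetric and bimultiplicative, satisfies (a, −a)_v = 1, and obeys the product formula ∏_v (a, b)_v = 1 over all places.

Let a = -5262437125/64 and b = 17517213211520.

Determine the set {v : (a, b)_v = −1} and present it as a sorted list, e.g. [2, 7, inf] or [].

[5, 17, 31, 41]

Mod squares: a ≡ -728365, b ≡ 6266030. Check v ∈ {∞, 2, 5, 11, 17, 19, 29, 31, 41}.
v=31: a=31^0·(≡11), b=31^1·(≡9) mod 31; (11|31)=-1, (9|31)=+1; (−1)^{0·1·15}·(-1)^1·(+1)^0 = -1.
v=41: a=41^1·(≡6), b=41^1·(≡18) mod 41; (6|41)=-1, (18|41)=+1; (−1)^{1·1·20}·(-1)^1·(+1)^1 = -1.
v=5: a=5^3·(≡2), b=5^1·(≡4) mod 5; (2|5)=-1, (4|5)=+1; (−1)^{3·1·2}·(-1)^1·(+1)^3 = -1.
v=∞: -728365 < 0 and 6266030 > 0  ⇒  (a,b)_∞ = +1.
v=29: a=29^0·(≡9), b=29^1·(≡28) mod 29; (9|29)=+1, (28|29)=+1; (−1)^{0·1·14}·(+1)^1·(+1)^0 = +1.
v=17: a=17^3·(≡10), b=17^1·(≡9) mod 17; (10|17)=-1, (9|17)=+1; (−1)^{3·1·8}·(-1)^1·(+1)^3 = -1.
v=2: v_2(a)=-6, v_2(b)=7; units ≡ 3, 7 (mod 8); ε·ε+αω+βω = 1·1+-6·0+7·1 ≡ 0  ⇒  (a,b)_2 = +1.
v=11: a=11^1·(≡5), b=11^2·(≡4) mod 11; (5|11)=+1, (4|11)=+1; (−1)^{1·2·5}·(+1)^2·(+1)^1 = +1.
v=19: a=19^1·(≡5), b=19^2·(≡11) mod 19; (5|19)=+1, (11|19)=+1; (−1)^{1·2·9}·(+1)^2·(+1)^1 = +1.
Ram(-728365, 6266030) = {5, 17, 31, 41}; no ℚ_5-point on the conic.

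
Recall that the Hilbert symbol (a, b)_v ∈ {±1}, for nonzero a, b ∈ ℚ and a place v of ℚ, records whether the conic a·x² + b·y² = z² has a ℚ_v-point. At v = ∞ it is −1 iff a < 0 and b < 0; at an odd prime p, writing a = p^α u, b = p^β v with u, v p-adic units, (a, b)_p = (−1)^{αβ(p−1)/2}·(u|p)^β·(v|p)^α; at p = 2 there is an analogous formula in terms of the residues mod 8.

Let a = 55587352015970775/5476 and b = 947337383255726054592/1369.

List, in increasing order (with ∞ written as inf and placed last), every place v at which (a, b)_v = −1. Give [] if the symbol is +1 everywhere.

[2, 3, 7, 11, 13, 19]

Mod squares: a ≡ 8151, b ≡ 1547. Check v ∈ {∞, 2, 3, 5, 7, 11, 13, 17, 19, 23, 37}.
v=3: a=3^3·(≡2), b=3^4·(≡2) mod 3; (2|3)=-1, (2|3)=-1; (−1)^{3·4·1}·(-1)^4·(-1)^3 = -1.
v=23: a=23^0·(≡4), b=23^2·(≡8) mod 23; (4|23)=+1, (8|23)=+1; (−1)^{0·2·11}·(+1)^2·(+1)^0 = +1.
v=17: a=17^2·(≡2), b=17^3·(≡6) mod 17; (2|17)=+1, (6|17)=-1; (−1)^{2·3·8}·(+1)^3·(-1)^2 = +1.
v=13: a=13^1·(≡4), b=13^1·(≡6) mod 13; (4|13)=+1, (6|13)=-1; (−1)^{1·1·6}·(+1)^1·(-1)^1 = -1.
v=∞: 8151 > 0 and 1547 > 0  ⇒  (a,b)_∞ = +1.
v=37: a=37^-2·(≡4), b=37^-2·(≡1) mod 37; (4|37)=+1, (1|37)=+1; (−1)^{-2·-2·18}·(+1)^-2·(+1)^-2 = +1.
v=19: a=19^3·(≡17), b=19^4·(≡3) mod 19; (17|19)=+1, (3|19)=-1; (−1)^{3·4·9}·(+1)^4·(-1)^3 = -1.
v=5: a=5^2·(≡1), b=5^0·(≡3) mod 5; (1|5)=+1, (3|5)=-1; (−1)^{2·0·2}·(+1)^0·(-1)^2 = +1.
v=2: v_2(a)=-2, v_2(b)=6; units ≡ 7, 3 (mod 8); ε·ε+αω+βω = 1·1+-2·1+6·0 ≡ 1  ⇒  (a,b)_2 = -1.
v=11: a=11^3·(≡4), b=11^2·(≡10) mod 11; (4|11)=+1, (10|11)=-1; (−1)^{3·2·5}·(+1)^2·(-1)^3 = -1.
v=7: a=7^4·(≡3), b=7^3·(≡2) mod 7; (3|7)=-1, (2|7)=+1; (−1)^{4·3·3}·(-1)^3·(+1)^4 = -1.
|Ram(8151, 1547)| = 6, even; anisotropic at {2, 3, 7, 11, 13, 19}.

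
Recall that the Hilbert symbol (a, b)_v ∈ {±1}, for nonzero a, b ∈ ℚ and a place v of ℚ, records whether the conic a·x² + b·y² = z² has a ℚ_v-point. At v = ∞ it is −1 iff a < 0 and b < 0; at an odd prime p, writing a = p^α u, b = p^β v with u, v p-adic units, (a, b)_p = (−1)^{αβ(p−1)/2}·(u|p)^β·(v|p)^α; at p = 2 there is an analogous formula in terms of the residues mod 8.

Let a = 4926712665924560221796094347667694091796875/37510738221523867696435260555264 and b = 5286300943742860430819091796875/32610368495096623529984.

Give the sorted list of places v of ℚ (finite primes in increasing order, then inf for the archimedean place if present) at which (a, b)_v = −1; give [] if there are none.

(a, b) ≡ (6783, 17290) mod (ℚ^×)²; places V = {2, 3, 5, 7, 13, 17, 19, 23, 37, 41, 43, ∞}.
(a,b)_23: α=-6, u≡14; β=-4, v≡21 (mod 23); (14|23)=-1, (21|23)=-1; sign (−1)^0·-1^-4·-1^-6 = +1.
(a,b)_41: α=6, u≡8; β=4, v≡7 (mod 41); (8|41)=+1, (7|41)=-1; sign (−1)^0·+1^4·-1^6 = +1.
(a,b)_19: α=1, u≡18; β=1, v≡5 (mod 19); (18|19)=-1, (5|19)=+1; sign (−1)^1·-1^1·+1^1 = +1.
(a,b)_13: α=6, u≡4; β=5, v≡3 (mod 13); (4|13)=+1, (3|13)=+1; sign (−1)^0·+1^5·+1^6 = +1.
(a,b)_7: α=-5, u≡3; β=-3, v≡6 (mod 7); (3|7)=-1, (6|7)=-1; sign (−1)^1·-1^-3·-1^-5 = -1.
(a,b)_37: α=-2, u≡27; β=-2, v≡4 (mod 37); (27|37)=+1, (4|37)=+1; sign (−1)^0·+1^-2·+1^-2 = +1.
(a,b)_5: α=20, u≡3; β=13, v≡3 (mod 5); (3|5)=-1, (3|5)=-1; sign (−1)^0·-1^13·-1^20 = -1.
(a,b)_17: α=9, u≡4; β=6, v≡13 (mod 17); (4|17)=+1, (13|17)=+1; sign (−1)^0·+1^6·+1^9 = +1.
(a,b)_43: α=-4, u≡7; β=-2, v≡36 (mod 43); (7|43)=-1, (36|43)=+1; sign (−1)^0·-1^-2·+1^-4 = +1.
(a,b)_2: α=-30, β=-27; u≡7, v≡5 (mod 8); ε(u)ε(v)=1·0, αω(v)=-30·1, βω(u)=-27·0; sum ≡ 0  ⇒  +1.
(a,b)_3: α=-1, u≡2; β=2, v≡1 (mod 3); (2|3)=-1, (1|3)=+1; sign (−1)^0·-1^2·+1^-1 = +1.
(a,b)_∞: sgn(6783)=+, sgn(17290)=+, so +1.
Ram(6783, 17290) = {5, 7}; no ℚ_5-point on the conic.

[5, 7]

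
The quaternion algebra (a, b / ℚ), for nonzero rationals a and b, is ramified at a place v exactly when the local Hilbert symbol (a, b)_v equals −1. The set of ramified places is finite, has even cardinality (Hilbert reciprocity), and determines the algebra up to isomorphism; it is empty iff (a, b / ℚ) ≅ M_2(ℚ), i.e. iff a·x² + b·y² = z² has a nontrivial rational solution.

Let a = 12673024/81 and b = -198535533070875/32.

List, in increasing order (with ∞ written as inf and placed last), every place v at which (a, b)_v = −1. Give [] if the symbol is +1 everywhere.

(a, b) ≡ (3094, -39270) mod (ℚ^×)²; places V = {2, 3, 5, 7, 11, 13, 17, ∞}.
(a,b)_7: α=1, u≡2; β=3, v≡4 (mod 7); (2|7)=+1, (4|7)=+1; sign (−1)^1·+1^3·+1^1 = -1.
(a,b)_3: α=-4, u≡1; β=1, v≡2 (mod 3); (1|3)=+1, (2|3)=-1; sign (−1)^0·+1^1·-1^-4 = +1.
(a,b)_5: α=0, u≡4; β=3, v≡4 (mod 5); (4|5)=+1, (4|5)=+1; sign (−1)^0·+1^3·+1^0 = +1.
(a,b)_17: α=1, u≡3; β=3, v≡8 (mod 17); (3|17)=-1, (8|17)=+1; sign (−1)^0·-1^3·+1^1 = -1.
(a,b)_11: α=0, u≡3; β=1, v≡4 (mod 11); (3|11)=+1, (4|11)=+1; sign (−1)^0·+1^1·+1^0 = +1.
(a,b)_∞: sgn(3094)=+, sgn(-39270)=−, so +1.
(a,b)_2: α=13, β=-5; u≡3, v≡5 (mod 8); ε(u)ε(v)=1·0, αω(v)=13·1, βω(u)=-5·1; sum ≡ 0  ⇒  +1.
(a,b)_13: α=1, u≡10; β=4, v≡12 (mod 13); (10|13)=+1, (12|13)=+1; sign (−1)^0·+1^4·+1^1 = +1.
(3094, -39270 / ℚ) ramifies at {7, 17}: a division algebra.

[7, 17]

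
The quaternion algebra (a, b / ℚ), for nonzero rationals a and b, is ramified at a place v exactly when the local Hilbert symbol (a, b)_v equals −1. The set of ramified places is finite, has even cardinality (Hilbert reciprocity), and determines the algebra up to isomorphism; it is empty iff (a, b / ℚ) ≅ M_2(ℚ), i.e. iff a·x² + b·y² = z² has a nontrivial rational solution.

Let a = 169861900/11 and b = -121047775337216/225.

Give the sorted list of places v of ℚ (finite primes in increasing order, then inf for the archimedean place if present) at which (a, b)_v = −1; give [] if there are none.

Mod squares: a ≡ 209, b ≡ -299. Check v ∈ {∞, 2, 3, 5, 7, 11, 13, 19, 23}.
v=13: a=13^2·(≡4), b=13^3·(≡4) mod 13; (4|13)=+1, (4|13)=+1; (−1)^{2·3·6}·(+1)^3·(+1)^2 = +1.
v=5: a=5^2·(≡1), b=5^-2·(≡1) mod 5; (1|5)=+1, (1|5)=+1; (−1)^{2·-2·2}·(+1)^-2·(+1)^2 = +1.
v=23: a=23^2·(≡6), b=23^3·(≡19) mod 23; (6|23)=+1, (19|23)=-1; (−1)^{2·3·11}·(+1)^3·(-1)^2 = +1.
v=7: a=7^0·(≡3), b=7^2·(≡2) mod 7; (3|7)=-1, (2|7)=+1; (−1)^{0·2·3}·(-1)^2·(+1)^0 = +1.
v=11: a=11^-1·(≡10), b=11^0·(≡4) mod 11; (10|11)=-1, (4|11)=+1; (−1)^{-1·0·5}·(-1)^0·(+1)^-1 = +1.
v=3: a=3^0·(≡2), b=3^-2·(≡1) mod 3; (2|3)=-1, (1|3)=+1; (−1)^{0·-2·1}·(-1)^-2·(+1)^0 = +1.
v=19: a=19^1·(≡1), b=19^2·(≡17) mod 19; (1|19)=+1, (17|19)=+1; (−1)^{1·2·9}·(+1)^2·(+1)^1 = +1.
v=∞: 209 > 0 and -299 < 0  ⇒  (a,b)_∞ = +1.
v=2: v_2(a)=2, v_2(b)=8; units ≡ 1, 5 (mod 8); ε·ε+αω+βω = 0·0+2·1+8·0 ≡ 0  ⇒  (a,b)_2 = +1.
Every local symbol is +1, so the conic 209·x² + -299·y² = z² has ℚ_v-points for all v and hence a ℚ-point; (a, b / ℚ) ≅ M_2(ℚ).

[]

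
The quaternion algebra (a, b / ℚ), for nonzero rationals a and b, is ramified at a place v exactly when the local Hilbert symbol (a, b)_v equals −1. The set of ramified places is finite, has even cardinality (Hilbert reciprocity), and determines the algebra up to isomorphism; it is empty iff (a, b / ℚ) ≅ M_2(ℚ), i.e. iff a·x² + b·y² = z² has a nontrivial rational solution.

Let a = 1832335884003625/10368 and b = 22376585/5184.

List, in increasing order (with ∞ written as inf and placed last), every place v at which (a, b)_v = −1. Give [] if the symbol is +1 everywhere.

[23, 29]

Mod squares: a ≡ 953810, b ≡ 1265. Check v ∈ {∞, 2, 3, 5, 7, 11, 13, 19, 23, 29}.
v=29: a=29^1·(≡25), b=29^0·(≡15) mod 29; (25|29)=+1, (15|29)=-1; (−1)^{1·0·14}·(+1)^0·(-1)^1 = -1.
v=∞: 953810 > 0 and 1265 > 0  ⇒  (a,b)_∞ = +1.
v=5: a=5^3·(≡3), b=5^1·(≡3) mod 5; (3|5)=-1, (3|5)=-1; (−1)^{3·1·2}·(-1)^1·(-1)^3 = +1.
v=13: a=13^1·(≡11), b=13^0·(≡1) mod 13; (11|13)=-1, (1|13)=+1; (−1)^{1·0·6}·(-1)^0·(+1)^1 = +1.
v=11: a=11^3·(≡6), b=11^1·(≡9) mod 11; (6|11)=-1, (9|11)=+1; (−1)^{3·1·5}·(-1)^1·(+1)^3 = +1.
v=23: a=23^3·(≡3), b=23^1·(≡2) mod 23; (3|23)=+1, (2|23)=+1; (−1)^{3·1·11}·(+1)^1·(+1)^3 = -1.
v=2: v_2(a)=-7, v_2(b)=-6; units ≡ 1, 1 (mod 8); ε·ε+αω+βω = 0·0+-7·0+-6·0 ≡ 0  ⇒  (a,b)_2 = +1.
v=7: a=7^4·(≡1), b=7^2·(≡5) mod 7; (1|7)=+1, (5|7)=-1; (−1)^{4·2·3}·(+1)^2·(-1)^4 = +1.
v=19: a=19^0·(≡13), b=19^2·(≡4) mod 19; (13|19)=-1, (4|19)=+1; (−1)^{0·2·9}·(-1)^2·(+1)^0 = +1.
v=3: a=3^-4·(≡2), b=3^-4·(≡2) mod 3; (2|3)=-1, (2|3)=-1; (−1)^{-4·-4·1}·(-1)^-4·(-1)^-4 = +1.
|Ram(953810, 1265)| = 2, even; anisotropic at {23, 29}.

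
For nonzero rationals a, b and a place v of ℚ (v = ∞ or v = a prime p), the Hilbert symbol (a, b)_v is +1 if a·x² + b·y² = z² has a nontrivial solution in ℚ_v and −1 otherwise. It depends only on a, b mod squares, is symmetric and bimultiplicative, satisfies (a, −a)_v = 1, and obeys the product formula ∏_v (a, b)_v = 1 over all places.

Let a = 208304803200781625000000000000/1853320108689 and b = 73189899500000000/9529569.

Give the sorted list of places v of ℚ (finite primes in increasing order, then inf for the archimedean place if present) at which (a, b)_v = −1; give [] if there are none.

[5, 31]

(a, b) ≡ (10865, 155) mod (ℚ^×)²; places V = {2, 3, 5, 7, 13, 31, 41, 53, ∞}.
(a,b)_2: α=12, β=8; u≡1, v≡3 (mod 8); ε(u)ε(v)=0·1, αω(v)=12·1, βω(u)=8·0; sum ≡ 0  ⇒  +1.
(a,b)_3: α=-8, u≡2; β=-4, v≡2 (mod 3); (2|3)=-1, (2|3)=-1; sign (−1)^0·-1^-4·-1^-8 = +1.
(a,b)_53: α=3, u≡7; β=2, v≡38 (mod 53); (7|53)=+1, (38|53)=+1; sign (−1)^0·+1^2·+1^3 = +1.
(a,b)_31: α=2, u≡6; β=1, v≡14 (mod 31); (6|31)=-1, (14|31)=+1; sign (−1)^0·-1^1·+1^2 = -1.
(a,b)_∞: sgn(10865)=+, sgn(155)=+, so +1.
(a,b)_5: α=15, u≡2; β=9, v≡1 (mod 5); (2|5)=-1, (1|5)=+1; sign (−1)^0·-1^9·+1^15 = -1.
(a,b)_41: α=3, u≡28; β=2, v≡20 (mod 41); (28|41)=-1, (20|41)=+1; sign (−1)^0·-1^2·+1^3 = +1.
(a,b)_13: α=2, u≡4; β=0, v≡12 (mod 13); (4|13)=+1, (12|13)=+1; sign (−1)^0·+1^0·+1^2 = +1.
(a,b)_7: α=-10, u≡1; β=-6, v≡1 (mod 7); (1|7)=+1, (1|7)=+1; sign (−1)^0·+1^-6·+1^-10 = +1.
(10865, 155 / ℚ) ramifies at {5, 31}: a division algebra.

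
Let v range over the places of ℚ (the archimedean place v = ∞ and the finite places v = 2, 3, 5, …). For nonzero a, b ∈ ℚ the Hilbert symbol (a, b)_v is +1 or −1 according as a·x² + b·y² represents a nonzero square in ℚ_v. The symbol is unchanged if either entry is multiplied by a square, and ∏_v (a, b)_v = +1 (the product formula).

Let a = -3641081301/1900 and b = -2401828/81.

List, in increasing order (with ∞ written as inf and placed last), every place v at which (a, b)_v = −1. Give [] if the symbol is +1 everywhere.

Mod squares: a ≡ -4199, b ≡ -3553. Check v ∈ {∞, 2, 3, 5, 11, 13, 17, 19, 41}.
v=19: a=19^-1·(≡4), b=19^1·(≡18) mod 19; (4|19)=+1, (18|19)=-1; (−1)^{-1·1·9}·(+1)^1·(-1)^-1 = +1.
v=17: a=17^1·(≡1), b=17^1·(≡12) mod 17; (1|17)=+1, (12|17)=-1; (−1)^{1·1·8}·(+1)^1·(-1)^1 = -1.
v=11: a=11^2·(≡1), b=11^1·(≡6) mod 11; (1|11)=+1, (6|11)=-1; (−1)^{2·1·5}·(+1)^1·(-1)^2 = +1.
v=41: a=41^2·(≡27), b=41^0·(≡7) mod 41; (27|41)=-1, (7|41)=-1; (−1)^{2·0·20}·(-1)^0·(-1)^2 = +1.
v=3: a=3^4·(≡1), b=3^-4·(≡2) mod 3; (1|3)=+1, (2|3)=-1; (−1)^{4·-4·1}·(+1)^-4·(-1)^4 = +1.
v=13: a=13^1·(≡8), b=13^2·(≡12) mod 13; (8|13)=-1, (12|13)=+1; (−1)^{1·2·6}·(-1)^2·(+1)^1 = +1.
v=∞: -4199 < 0 and -3553 < 0  ⇒  (a,b)_∞ = -1.
v=5: a=5^-2·(≡4), b=5^0·(≡2) mod 5; (4|5)=+1, (2|5)=-1; (−1)^{-2·0·2}·(+1)^0·(-1)^-2 = +1.
v=2: v_2(a)=-2, v_2(b)=2; units ≡ 1, 7 (mod 8); ε·ε+αω+βω = 0·1+-2·0+2·0 ≡ 0  ⇒  (a,b)_2 = +1.
|Ram(-4199, -3553)| = 2, even; anisotropic at {17, ∞}.

[17, inf]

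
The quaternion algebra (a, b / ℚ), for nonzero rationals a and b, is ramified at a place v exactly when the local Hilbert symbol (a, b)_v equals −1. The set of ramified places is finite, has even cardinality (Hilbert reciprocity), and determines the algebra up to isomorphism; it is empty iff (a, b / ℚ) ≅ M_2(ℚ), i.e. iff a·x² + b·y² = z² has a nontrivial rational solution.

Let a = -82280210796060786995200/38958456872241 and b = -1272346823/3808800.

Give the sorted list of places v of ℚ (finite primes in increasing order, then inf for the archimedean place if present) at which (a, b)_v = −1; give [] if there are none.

[2, inf]

Mod squares: a ≡ -43, b ≡ -94. Check v ∈ {∞, 2, 3, 5, 11, 13, 19, 23, 43, 47}.
v=23: a=23^-6·(≡1), b=23^-2·(≡21) mod 23; (1|23)=+1, (21|23)=-1; (−1)^{-6·-2·11}·(+1)^-2·(-1)^-6 = +1.
v=3: a=3^-6·(≡2), b=3^-2·(≡2) mod 3; (2|3)=-1, (2|3)=-1; (−1)^{-6·-2·1}·(-1)^-2·(-1)^-6 = +1.
v=∞: -43 < 0 and -94 < 0  ⇒  (a,b)_∞ = -1.
v=11: a=11^4·(≡5), b=11^4·(≡5) mod 11; (5|11)=+1, (5|11)=+1; (−1)^{4·4·5}·(+1)^4·(+1)^4 = +1.
v=13: a=13^2·(≡10), b=13^0·(≡4) mod 13; (10|13)=+1, (4|13)=+1; (−1)^{2·0·6}·(+1)^0·(+1)^2 = +1.
v=5: a=5^2·(≡2), b=5^-2·(≡1) mod 5; (2|5)=-1, (1|5)=+1; (−1)^{2·-2·2}·(-1)^-2·(+1)^2 = +1.
v=19: a=19^-2·(≡18), b=19^0·(≡11) mod 19; (18|19)=-1, (11|19)=+1; (−1)^{-2·0·9}·(-1)^0·(+1)^-2 = +1.
v=47: a=47^2·(≡42), b=47^1·(≡33) mod 47; (42|47)=+1, (33|47)=-1; (−1)^{2·1·23}·(+1)^1·(-1)^2 = +1.
v=2: v_2(a)=12, v_2(b)=-5; units ≡ 5, 1 (mod 8); ε·ε+αω+βω = 0·0+12·0+-5·1 ≡ 1  ⇒  (a,b)_2 = -1.
v=43: a=43^5·(≡3), b=43^2·(≡35) mod 43; (3|43)=-1, (35|43)=+1; (−1)^{5·2·21}·(-1)^2·(+1)^5 = +1.
Ram(-43, -94) = {2, ∞}; no ℚ_2-point on the conic.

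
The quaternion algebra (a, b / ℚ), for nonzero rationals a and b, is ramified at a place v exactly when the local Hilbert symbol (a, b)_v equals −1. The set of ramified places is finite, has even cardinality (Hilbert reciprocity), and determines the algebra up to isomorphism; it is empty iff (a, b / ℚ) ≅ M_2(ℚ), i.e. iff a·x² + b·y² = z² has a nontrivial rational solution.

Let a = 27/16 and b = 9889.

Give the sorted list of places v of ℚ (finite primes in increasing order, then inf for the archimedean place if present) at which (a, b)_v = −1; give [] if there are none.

(a, b) ≡ (3, 9889) mod (ℚ^×)²; places V = {2, 3, 11, 29, 31, ∞}.
(a,b)_3: α=3, u≡1; β=0, v≡1 (mod 3); (1|3)=+1, (1|3)=+1; sign (−1)^0·+1^0·+1^3 = +1.
(a,b)_∞: sgn(3)=+, sgn(9889)=+, so +1.
(a,b)_29: α=0, u≡18; β=1, v≡22 (mod 29); (18|29)=-1, (22|29)=+1; sign (−1)^0·-1^1·+1^0 = -1.
(a,b)_31: α=0, u≡23; β=1, v≡9 (mod 31); (23|31)=-1, (9|31)=+1; sign (−1)^0·-1^1·+1^0 = -1.
(a,b)_2: α=-4, β=0; u≡3, v≡1 (mod 8); ε(u)ε(v)=1·0, αω(v)=-4·0, βω(u)=0·1; sum ≡ 0  ⇒  +1.
(a,b)_11: α=0, u≡1; β=1, v≡8 (mod 11); (1|11)=+1, (8|11)=-1; sign (−1)^0·+1^1·-1^0 = +1.
(3, 9889 / ℚ) ramifies at {29, 31}: a division algebra.

[29, 31]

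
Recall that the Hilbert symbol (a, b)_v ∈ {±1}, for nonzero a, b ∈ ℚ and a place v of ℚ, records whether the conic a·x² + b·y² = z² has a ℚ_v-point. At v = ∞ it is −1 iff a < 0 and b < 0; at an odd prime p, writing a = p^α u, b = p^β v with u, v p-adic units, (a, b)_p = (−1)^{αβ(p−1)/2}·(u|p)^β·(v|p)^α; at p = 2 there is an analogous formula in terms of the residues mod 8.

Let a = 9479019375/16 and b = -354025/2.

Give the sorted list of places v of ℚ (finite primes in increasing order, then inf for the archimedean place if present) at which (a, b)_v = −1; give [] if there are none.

[2, 7]

(a, b) ≡ (119, -2) mod (ℚ^×)²; places V = {2, 3, 5, 7, 17, ∞}.
(a,b)_∞: sgn(119)=+, sgn(-2)=−, so +1.
(a,b)_7: α=3, u≡5; β=2, v≡3 (mod 7); (5|7)=-1, (3|7)=-1; sign (−1)^0·-1^2·-1^3 = -1.
(a,b)_2: α=-4, β=-1; u≡7, v≡7 (mod 8); ε(u)ε(v)=1·1, αω(v)=-4·0, βω(u)=-1·0; sum ≡ 1  ⇒  -1.
(a,b)_5: α=4, u≡1; β=2, v≡2 (mod 5); (1|5)=+1, (2|5)=-1; sign (−1)^0·+1^2·-1^4 = +1.
(a,b)_3: α=2, u≡2; β=0, v≡1 (mod 3); (2|3)=-1, (1|3)=+1; sign (−1)^0·-1^0·+1^2 = +1.
(a,b)_17: α=3, u≡6; β=2, v≡8 (mod 17); (6|17)=-1, (8|17)=+1; sign (−1)^0·-1^2·+1^3 = +1.
(119, -2 / ℚ) ramifies at {2, 7}: a division algebra.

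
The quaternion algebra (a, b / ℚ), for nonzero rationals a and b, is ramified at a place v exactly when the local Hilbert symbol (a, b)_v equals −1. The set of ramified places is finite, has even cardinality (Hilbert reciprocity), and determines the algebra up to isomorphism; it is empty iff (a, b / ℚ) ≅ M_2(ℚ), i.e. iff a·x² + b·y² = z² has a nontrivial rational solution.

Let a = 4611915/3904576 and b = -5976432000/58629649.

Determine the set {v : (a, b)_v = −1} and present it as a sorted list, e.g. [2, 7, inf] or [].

[2, 5]

(a, b) ≡ (35, -70) mod (ℚ^×)²; places V = {2, 3, 5, 7, 11, 13, 19, 31, ∞}.
(a,b)_31: α=0, u≡7; β=-2, v≡30 (mod 31); (7|31)=+1, (30|31)=-1; sign (−1)^0·+1^-2·-1^0 = +1.
(a,b)_13: α=-2, u≡3; β=-2, v≡11 (mod 13); (3|13)=+1, (11|13)=-1; sign (−1)^0·+1^-2·-1^-2 = +1.
(a,b)_∞: sgn(35)=+, sgn(-70)=−, so +1.
(a,b)_5: α=1, u≡3; β=3, v≡1 (mod 5); (3|5)=-1, (1|5)=+1; sign (−1)^0·-1^3·+1^1 = -1.
(a,b)_19: α=-2, u≡9; β=-2, v≡4 (mod 19); (9|19)=+1, (4|19)=+1; sign (−1)^0·+1^-2·+1^-2 = +1.
(a,b)_2: α=-6, β=7; u≡3, v≡5 (mod 8); ε(u)ε(v)=1·0, αω(v)=-6·1, βω(u)=7·1; sum ≡ 1  ⇒  -1.
(a,b)_3: α=2, u≡2; β=2, v≡2 (mod 3); (2|3)=-1, (2|3)=-1; sign (−1)^0·-1^2·-1^2 = +1.
(a,b)_11: α=4, u≡8; β=2, v≡2 (mod 11); (8|11)=-1, (2|11)=-1; sign (−1)^0·-1^2·-1^4 = +1.
(a,b)_7: α=1, u≡3; β=3, v≡1 (mod 7); (3|7)=-1, (1|7)=+1; sign (−1)^1·-1^3·+1^1 = +1.
(35, -70 / ℚ) ramifies at {2, 5}: a division algebra.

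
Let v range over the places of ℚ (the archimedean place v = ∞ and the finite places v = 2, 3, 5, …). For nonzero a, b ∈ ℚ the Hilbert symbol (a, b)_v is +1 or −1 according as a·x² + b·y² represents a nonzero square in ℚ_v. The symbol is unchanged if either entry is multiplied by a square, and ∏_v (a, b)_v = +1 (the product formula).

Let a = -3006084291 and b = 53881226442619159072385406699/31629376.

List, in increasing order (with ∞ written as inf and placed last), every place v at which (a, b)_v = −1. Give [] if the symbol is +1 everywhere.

[3, 31]

(a, b) ≡ (-115971, 30659) mod (ℚ^×)²; places V = {2, 3, 7, 19, 23, 29, 31, 37, 43, ∞}.
(a,b)_2: α=0, β=-6; u≡5, v≡3 (mod 8); ε(u)ε(v)=0·1, αω(v)=0·1, βω(u)=-6·1; sum ≡ 0  ⇒  +1.
(a,b)_29: α=1, u≡14; β=2, v≡28 (mod 29); (14|29)=-1, (28|29)=+1; sign (−1)^0·-1^2·+1^1 = +1.
(a,b)_19: α=0, u≡6; β=-2, v≡13 (mod 19); (6|19)=+1, (13|19)=-1; sign (−1)^0·+1^-2·-1^0 = +1.
(a,b)_7: α=2, u≡6; β=8, v≡5 (mod 7); (6|7)=-1, (5|7)=-1; sign (−1)^0·-1^8·-1^2 = +1.
(a,b)_∞: sgn(-115971)=−, sgn(30659)=+, so +1.
(a,b)_43: α=1, u≡33; β=3, v≡1 (mod 43); (33|43)=-1, (1|43)=+1; sign (−1)^1·-1^3·+1^1 = +1.
(a,b)_3: α=1, u≡1; β=6, v≡2 (mod 3); (1|3)=+1, (2|3)=-1; sign (−1)^0·+1^6·-1^1 = -1.
(a,b)_31: α=1, u≡19; β=3, v≡7 (mod 31); (19|31)=+1, (7|31)=+1; sign (−1)^1·+1^3·+1^1 = -1.
(a,b)_37: α=0, u≡23; β=-2, v≡29 (mod 37); (23|37)=-1, (29|37)=-1; sign (−1)^0·-1^-2·-1^0 = +1.
(a,b)_23: α=2, u≡8; β=5, v≡21 (mod 23); (8|23)=+1, (21|23)=-1; sign (−1)^0·+1^5·-1^2 = +1.
(-115971, 30659 / ℚ) ramifies at {3, 31}: a division algebra.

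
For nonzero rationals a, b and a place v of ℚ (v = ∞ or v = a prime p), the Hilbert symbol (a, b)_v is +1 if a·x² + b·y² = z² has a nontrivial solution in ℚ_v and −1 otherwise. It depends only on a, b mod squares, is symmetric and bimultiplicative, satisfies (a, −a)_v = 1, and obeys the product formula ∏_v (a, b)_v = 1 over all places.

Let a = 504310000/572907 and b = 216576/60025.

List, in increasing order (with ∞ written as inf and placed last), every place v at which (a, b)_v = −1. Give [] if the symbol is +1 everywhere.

[2, 37]

Mod squares: a ≡ 151293, b ≡ 94. Check v ∈ {∞, 2, 3, 5, 7, 19, 23, 29, 37, 47}.
v=5: a=5^4·(≡3), b=5^-2·(≡1) mod 5; (3|5)=-1, (1|5)=+1; (−1)^{4·-2·2}·(-1)^-2·(+1)^4 = +1.
v=19: a=19^-2·(≡3), b=19^0·(≡13) mod 19; (3|19)=-1, (13|19)=-1; (−1)^{-2·0·9}·(-1)^0·(-1)^-2 = +1.
v=29: a=29^1·(≡27), b=29^0·(≡5) mod 29; (27|29)=-1, (5|29)=+1; (−1)^{1·0·14}·(-1)^0·(+1)^1 = +1.
v=47: a=47^1·(≡35), b=47^1·(≡16) mod 47; (35|47)=-1, (16|47)=+1; (−1)^{1·1·23}·(-1)^1·(+1)^1 = +1.
v=7: a=7^0·(≡2), b=7^-4·(≡6) mod 7; (2|7)=+1, (6|7)=-1; (−1)^{0·-4·3}·(+1)^-4·(-1)^0 = +1.
v=37: a=37^1·(≡23), b=37^0·(≡35) mod 37; (23|37)=-1, (35|37)=-1; (−1)^{1·0·18}·(-1)^0·(-1)^1 = -1.
v=23: a=23^-2·(≡20), b=23^0·(≡3) mod 23; (20|23)=-1, (3|23)=+1; (−1)^{-2·0·11}·(-1)^0·(+1)^-2 = +1.
v=∞: 151293 > 0 and 94 > 0  ⇒  (a,b)_∞ = +1.
v=2: v_2(a)=4, v_2(b)=9; units ≡ 5, 7 (mod 8); ε·ε+αω+βω = 0·1+4·0+9·1 ≡ 1  ⇒  (a,b)_2 = -1.
v=3: a=3^-1·(≡1), b=3^2·(≡1) mod 3; (1|3)=+1, (1|3)=+1; (−1)^{-1·2·1}·(+1)^2·(+1)^-1 = +1.
Ram(151293, 94) = {2, 37}; no ℚ_2-point on the conic.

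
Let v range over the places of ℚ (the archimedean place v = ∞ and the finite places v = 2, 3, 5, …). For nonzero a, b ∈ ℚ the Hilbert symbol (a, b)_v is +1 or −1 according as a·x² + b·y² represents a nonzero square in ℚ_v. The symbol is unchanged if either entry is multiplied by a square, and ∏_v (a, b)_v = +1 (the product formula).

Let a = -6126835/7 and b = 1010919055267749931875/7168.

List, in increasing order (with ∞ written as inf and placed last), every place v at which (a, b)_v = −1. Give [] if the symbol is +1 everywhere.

Mod squares: a ≡ -354445, b ≡ 93093. Check v ∈ {∞, 2, 3, 5, 7, 11, 13, 19, 31, 41}.
v=2: v_2(a)=0, v_2(b)=-10; units ≡ 3, 5 (mod 8); ε·ε+αω+βω = 1·0+0·1+-10·1 ≡ 0  ⇒  (a,b)_2 = +1.
v=3: a=3^0·(≡2), b=3^5·(≡2) mod 3; (2|3)=-1, (2|3)=-1; (−1)^{0·5·1}·(-1)^5·(-1)^0 = -1.
v=41: a=41^1·(≡19), b=41^2·(≡33) mod 41; (19|41)=-1, (33|41)=+1; (−1)^{1·2·20}·(-1)^2·(+1)^1 = +1.
v=∞: -354445 < 0 and 93093 > 0  ⇒  (a,b)_∞ = +1.
v=5: a=5^1·(≡4), b=5^4·(≡2) mod 5; (4|5)=+1, (2|5)=-1; (−1)^{1·4·2}·(+1)^4·(-1)^1 = -1.
v=19: a=19^1·(≡14), b=19^2·(≡3) mod 19; (14|19)=-1, (3|19)=-1; (−1)^{1·2·9}·(-1)^2·(-1)^1 = -1.
v=31: a=31^0·(≡14), b=31^1·(≡3) mod 31; (14|31)=+1, (3|31)=-1; (−1)^{0·1·15}·(+1)^1·(-1)^0 = +1.
v=7: a=7^-1·(≡6), b=7^-1·(≡6) mod 7; (6|7)=-1, (6|7)=-1; (−1)^{-1·-1·3}·(-1)^-1·(-1)^-1 = -1.
v=13: a=13^1·(≡1), b=13^3·(≡11) mod 13; (1|13)=+1, (11|13)=-1; (−1)^{1·3·6}·(+1)^3·(-1)^1 = -1.
v=11: a=11^2·(≡6), b=11^5·(≡1) mod 11; (6|11)=-1, (1|11)=+1; (−1)^{2·5·5}·(-1)^5·(+1)^2 = -1.
(-354445, 93093 / ℚ) ramifies at {3, 5, 7, 11, 13, 19}: a division algebra.

[3, 5, 7, 11, 13, 19]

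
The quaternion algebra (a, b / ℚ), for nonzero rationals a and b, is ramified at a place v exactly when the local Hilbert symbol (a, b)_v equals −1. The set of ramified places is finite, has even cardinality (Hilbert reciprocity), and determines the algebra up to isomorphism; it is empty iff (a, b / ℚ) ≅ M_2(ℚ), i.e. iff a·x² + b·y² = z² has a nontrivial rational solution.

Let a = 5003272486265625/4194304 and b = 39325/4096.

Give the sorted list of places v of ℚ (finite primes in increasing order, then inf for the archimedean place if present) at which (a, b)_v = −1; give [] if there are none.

Mod squares: a ≡ 3289, b ≡ 13. Check v ∈ {∞, 2, 3, 5, 11, 13, 23}.
v=11: a=11^3·(≡2), b=11^2·(≡7) mod 11; (2|11)=-1, (7|11)=-1; (−1)^{3·2·5}·(-1)^2·(-1)^3 = -1.
v=13: a=13^3·(≡11), b=13^1·(≡9) mod 13; (11|13)=-1, (9|13)=+1; (−1)^{3·1·6}·(-1)^1·(+1)^3 = -1.
v=3: a=3^2·(≡1), b=3^0·(≡1) mod 3; (1|3)=+1, (1|3)=+1; (−1)^{2·0·1}·(+1)^0·(+1)^2 = +1.
v=5: a=5^6·(≡4), b=5^2·(≡3) mod 5; (4|5)=+1, (3|5)=-1; (−1)^{6·2·2}·(+1)^2·(-1)^6 = +1.
v=∞: 3289 > 0 and 13 > 0  ⇒  (a,b)_∞ = +1.
v=2: v_2(a)=-22, v_2(b)=-12; units ≡ 1, 5 (mod 8); ε·ε+αω+βω = 0·0+-22·1+-12·0 ≡ 0  ⇒  (a,b)_2 = +1.
v=23: a=23^3·(≡7), b=23^0·(≡9) mod 23; (7|23)=-1, (9|23)=+1; (−1)^{3·0·11}·(-1)^0·(+1)^3 = +1.
Ram(3289, 13) = {11, 13}; no ℚ_11-point on the conic.

[11, 13]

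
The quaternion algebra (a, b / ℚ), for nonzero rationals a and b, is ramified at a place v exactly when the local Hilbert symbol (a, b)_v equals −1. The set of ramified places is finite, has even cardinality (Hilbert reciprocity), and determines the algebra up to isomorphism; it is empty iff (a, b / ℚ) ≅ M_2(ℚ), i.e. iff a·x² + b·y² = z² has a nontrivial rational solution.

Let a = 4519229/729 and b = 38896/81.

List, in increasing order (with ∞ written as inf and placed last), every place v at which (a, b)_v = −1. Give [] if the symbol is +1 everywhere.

(a, b) ≡ (221, 2431) mod (ℚ^×)²; places V = {2, 3, 11, 13, 17, ∞}.
(a,b)_3: α=-6, u≡2; β=-4, v≡1 (mod 3); (2|3)=-1, (1|3)=+1; sign (−1)^0·-1^-4·+1^-6 = +1.
(a,b)_11: α=2, u≡5; β=1, v≡4 (mod 11); (5|11)=+1, (4|11)=+1; sign (−1)^0·+1^1·+1^2 = +1.
(a,b)_13: α=3, u≡3; β=1, v≡5 (mod 13); (3|13)=+1, (5|13)=-1; sign (−1)^0·+1^1·-1^3 = -1.
(a,b)_17: α=1, u≡13; β=1, v≡6 (mod 17); (13|17)=+1, (6|17)=-1; sign (−1)^0·+1^1·-1^1 = -1.
(a,b)_∞: sgn(221)=+, sgn(2431)=+, so +1.
(a,b)_2: α=0, β=4; u≡5, v≡7 (mod 8); ε(u)ε(v)=0·1, αω(v)=0·0, βω(u)=4·1; sum ≡ 0  ⇒  +1.
Ram(221, 2431) = {13, 17}; no ℚ_13-point on the conic.

[13, 17]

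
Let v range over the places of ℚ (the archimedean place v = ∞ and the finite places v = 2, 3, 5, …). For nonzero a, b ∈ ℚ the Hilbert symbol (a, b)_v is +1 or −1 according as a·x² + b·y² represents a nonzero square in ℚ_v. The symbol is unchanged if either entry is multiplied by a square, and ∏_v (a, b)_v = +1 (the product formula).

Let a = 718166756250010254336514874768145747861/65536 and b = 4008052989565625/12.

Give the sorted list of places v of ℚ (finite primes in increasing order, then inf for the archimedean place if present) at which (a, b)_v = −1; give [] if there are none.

[3, 7, 11, 13, 19, 23]

(a, b) ≡ (119301, 435435) mod (ℚ^×)²; places V = {2, 3, 5, 7, 11, 13, 17, 19, 23, 29, ∞}.
(a,b)_13: α=3, u≡1; β=1, v≡6 (mod 13); (1|13)=+1, (6|13)=-1; sign (−1)^0·+1^1·-1^3 = -1.
(a,b)_17: α=10, u≡3; β=4, v≡12 (mod 17); (3|17)=-1, (12|17)=-1; sign (−1)^0·-1^4·-1^10 = +1.
(a,b)_7: α=1, u≡3; β=1, v≡5 (mod 7); (3|7)=-1, (5|7)=-1; sign (−1)^1·-1^1·-1^1 = -1.
(a,b)_19: α=5, u≡1; β=0, v≡13 (mod 19); (1|19)=+1, (13|19)=-1; sign (−1)^0·+1^0·-1^5 = -1.
(a,b)_29: α=2, u≡6; β=1, v≡4 (mod 29); (6|29)=+1, (4|29)=+1; sign (−1)^0·+1^1·+1^2 = +1.
(a,b)_2: α=-16, β=-2; u≡5, v≡3 (mod 8); ε(u)ε(v)=0·1, αω(v)=-16·1, βω(u)=-2·1; sum ≡ 0  ⇒  +1.
(a,b)_23: α=7, u≡18; β=2, v≡17 (mod 23); (18|23)=+1, (17|23)=-1; sign (−1)^0·+1^2·-1^7 = -1.
(a,b)_11: α=2, u≡7; β=1, v≡2 (mod 11); (7|11)=-1, (2|11)=-1; sign (−1)^0·-1^1·-1^2 = -1.
(a,b)_5: α=0, u≡1; β=5, v≡3 (mod 5); (1|5)=+1, (3|5)=-1; sign (−1)^0·+1^5·-1^0 = +1.
(a,b)_3: α=3, u≡2; β=-1, v≡2 (mod 3); (2|3)=-1, (2|3)=-1; sign (−1)^1·-1^-1·-1^3 = -1.
(a,b)_∞: sgn(119301)=+, sgn(435435)=+, so +1.
|Ram(119301, 435435)| = 6, even; anisotropic at {3, 7, 11, 13, 19, 23}.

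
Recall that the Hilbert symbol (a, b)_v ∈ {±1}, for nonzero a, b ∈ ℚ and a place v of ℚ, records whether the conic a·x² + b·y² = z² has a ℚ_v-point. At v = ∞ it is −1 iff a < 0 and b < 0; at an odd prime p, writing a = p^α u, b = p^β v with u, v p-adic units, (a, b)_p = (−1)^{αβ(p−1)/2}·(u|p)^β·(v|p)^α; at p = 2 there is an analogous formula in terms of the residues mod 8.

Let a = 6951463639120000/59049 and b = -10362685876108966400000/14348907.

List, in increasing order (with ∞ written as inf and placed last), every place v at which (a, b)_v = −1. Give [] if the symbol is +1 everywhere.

(a, b) ≡ (2002, -195) mod (ℚ^×)²; places V = {2, 3, 5, 7, 11, 13, ∞}.
(a,b)_13: α=1, u≡2; β=1, v≡5 (mod 13); (2|13)=-1, (5|13)=-1; sign (−1)^0·-1^1·-1^1 = +1.
(a,b)_∞: sgn(2002)=+, sgn(-195)=−, so +1.
(a,b)_2: α=7, β=12; u≡1, v≡5 (mod 8); ε(u)ε(v)=0·0, αω(v)=7·1, βω(u)=12·0; sum ≡ 1  ⇒  -1.
(a,b)_7: α=3, u≡3; β=4, v≡2 (mod 7); (3|7)=-1, (2|7)=+1; sign (−1)^0·-1^4·+1^3 = +1.
(a,b)_5: α=4, u≡3; β=5, v≡1 (mod 5); (3|5)=-1, (1|5)=+1; sign (−1)^0·-1^5·+1^4 = -1.
(a,b)_3: α=-10, u≡1; β=-15, v≡1 (mod 3); (1|3)=+1, (1|3)=+1; sign (−1)^0·+1^-15·+1^-10 = +1.
(a,b)_11: α=7, u≡10; β=10, v≡9 (mod 11); (10|11)=-1, (9|11)=+1; sign (−1)^0·-1^10·+1^7 = +1.
Ram(2002, -195) = {2, 5}; no ℚ_2-point on the conic.

[2, 5]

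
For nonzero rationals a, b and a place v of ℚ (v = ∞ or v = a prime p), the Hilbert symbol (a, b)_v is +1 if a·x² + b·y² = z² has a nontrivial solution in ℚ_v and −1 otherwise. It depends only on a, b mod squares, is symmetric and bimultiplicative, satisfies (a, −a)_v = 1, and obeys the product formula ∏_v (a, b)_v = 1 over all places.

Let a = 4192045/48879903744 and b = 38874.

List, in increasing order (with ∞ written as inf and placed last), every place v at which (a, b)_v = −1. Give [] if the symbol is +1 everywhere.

Mod squares: a ≡ 205, b ≡ 38874. Check v ∈ {∞, 2, 3, 5, 7, 11, 13, 19, 31, 41, 47}.
v=31: a=31^0·(≡16), b=31^1·(≡14) mod 31; (16|31)=+1, (14|31)=+1; (−1)^{0·1·15}·(+1)^1·(+1)^0 = +1.
v=2: v_2(a)=-10, v_2(b)=1; units ≡ 5, 5 (mod 8); ε·ε+αω+βω = 0·0+-10·1+1·1 ≡ 1  ⇒  (a,b)_2 = -1.
v=5: a=5^1·(≡1), b=5^0·(≡4) mod 5; (1|5)=+1, (4|5)=+1; (−1)^{1·0·2}·(+1)^0·(+1)^1 = +1.
v=3: a=3^-2·(≡1), b=3^1·(≡1) mod 3; (1|3)=+1, (1|3)=+1; (−1)^{-2·1·1}·(+1)^1·(+1)^-2 = +1.
v=11: a=11^2·(≡6), b=11^1·(≡3) mod 11; (6|11)=-1, (3|11)=+1; (−1)^{2·1·5}·(-1)^1·(+1)^2 = -1.
v=7: a=7^-4·(≡2), b=7^0·(≡3) mod 7; (2|7)=+1, (3|7)=-1; (−1)^{-4·0·3}·(+1)^0·(-1)^-4 = +1.
v=47: a=47^-2·(≡16), b=47^0·(≡5) mod 47; (16|47)=+1, (5|47)=-1; (−1)^{-2·0·23}·(+1)^0·(-1)^-2 = +1.
v=∞: 205 > 0 and 38874 > 0  ⇒  (a,b)_∞ = +1.
v=19: a=19^0·(≡13), b=19^1·(≡13) mod 19; (13|19)=-1, (13|19)=-1; (−1)^{0·1·9}·(-1)^1·(-1)^0 = -1.
v=13: a=13^2·(≡3), b=13^0·(≡4) mod 13; (3|13)=+1, (4|13)=+1; (−1)^{2·0·6}·(+1)^0·(+1)^2 = +1.
v=41: a=41^1·(≡36), b=41^0·(≡6) mod 41; (36|41)=+1, (6|41)=-1; (−1)^{1·0·20}·(+1)^0·(-1)^1 = -1.
Ram(205, 38874) = {2, 11, 19, 41}; no ℚ_2-point on the conic.

[2, 11, 19, 41]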